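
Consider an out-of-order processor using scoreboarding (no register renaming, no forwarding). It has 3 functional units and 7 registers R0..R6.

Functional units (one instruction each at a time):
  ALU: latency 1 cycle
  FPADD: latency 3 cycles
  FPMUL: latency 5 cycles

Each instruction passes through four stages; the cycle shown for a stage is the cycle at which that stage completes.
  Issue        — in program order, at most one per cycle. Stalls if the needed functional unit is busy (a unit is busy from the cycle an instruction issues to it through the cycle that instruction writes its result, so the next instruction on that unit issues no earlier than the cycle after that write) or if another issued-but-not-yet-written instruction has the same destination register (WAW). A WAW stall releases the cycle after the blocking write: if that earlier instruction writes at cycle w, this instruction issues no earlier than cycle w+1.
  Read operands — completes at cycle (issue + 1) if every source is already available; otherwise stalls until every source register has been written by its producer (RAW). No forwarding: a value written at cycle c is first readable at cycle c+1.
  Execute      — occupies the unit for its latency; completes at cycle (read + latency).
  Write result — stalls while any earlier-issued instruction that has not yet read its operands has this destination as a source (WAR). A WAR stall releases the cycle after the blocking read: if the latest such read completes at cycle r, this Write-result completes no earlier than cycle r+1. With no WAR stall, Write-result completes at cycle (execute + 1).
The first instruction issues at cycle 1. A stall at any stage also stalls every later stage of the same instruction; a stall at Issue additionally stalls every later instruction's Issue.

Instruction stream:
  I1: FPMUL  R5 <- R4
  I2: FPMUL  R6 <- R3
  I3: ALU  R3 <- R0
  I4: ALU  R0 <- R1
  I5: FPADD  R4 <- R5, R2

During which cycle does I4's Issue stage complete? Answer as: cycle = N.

cycle = 14

I1 -> (1, 2, 7, 8)
I2 -> (9, 10, 15, 16)  // struct: FPMUL busy until I1 writes@8
I3 -> (10, 11, 12, 13)
I4 -> (14, 15, 16, 17)  // struct: ALU busy until I3 writes@13
I5 -> (15, 16, 19, 20)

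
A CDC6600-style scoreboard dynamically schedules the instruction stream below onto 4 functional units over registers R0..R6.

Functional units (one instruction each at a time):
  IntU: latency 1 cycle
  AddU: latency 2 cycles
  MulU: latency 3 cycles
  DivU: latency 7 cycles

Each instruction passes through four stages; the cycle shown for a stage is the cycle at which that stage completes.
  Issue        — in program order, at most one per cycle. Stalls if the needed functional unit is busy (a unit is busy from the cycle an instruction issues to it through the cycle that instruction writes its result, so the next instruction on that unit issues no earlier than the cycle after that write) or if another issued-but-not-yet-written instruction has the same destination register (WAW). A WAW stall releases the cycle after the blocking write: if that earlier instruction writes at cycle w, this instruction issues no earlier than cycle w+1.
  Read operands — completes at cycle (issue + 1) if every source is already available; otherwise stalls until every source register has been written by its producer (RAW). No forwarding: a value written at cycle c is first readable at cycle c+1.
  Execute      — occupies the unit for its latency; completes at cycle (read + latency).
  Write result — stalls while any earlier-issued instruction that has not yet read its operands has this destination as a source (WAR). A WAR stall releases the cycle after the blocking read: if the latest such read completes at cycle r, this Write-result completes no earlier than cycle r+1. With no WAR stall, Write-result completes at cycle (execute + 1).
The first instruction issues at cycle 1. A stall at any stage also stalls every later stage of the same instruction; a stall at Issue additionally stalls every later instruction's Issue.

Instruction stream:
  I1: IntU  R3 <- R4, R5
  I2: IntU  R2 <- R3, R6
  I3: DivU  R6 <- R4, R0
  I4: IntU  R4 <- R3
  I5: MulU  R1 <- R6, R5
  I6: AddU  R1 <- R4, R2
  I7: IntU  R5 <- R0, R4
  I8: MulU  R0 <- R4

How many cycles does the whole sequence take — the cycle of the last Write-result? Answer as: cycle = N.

t=1  I1 dispatched to IntU
t=2  I1 operands ready
t=3  I1 complete
t=4  R3←I1
t=5  I2 dispatched to IntU
t=6  I2 operands ready, I3 dispatched to DivU
t=7  I2 complete, I3 operands ready
t=8  R2←I2
t=9  I4 dispatched to IntU
t=10  I4 operands ready, I5 dispatched to MulU
t=11  I4 complete
t=12  R4←I4
t=14  I3 complete
t=15  R6←I3
t=16  I5 operands ready
t=19  I5 complete
t=20  R1←I5
t=21  I6 dispatched to AddU
t=22  I6 operands ready, I7 dispatched to IntU
t=23  I7 operands ready, I8 dispatched to MulU
t=24  I6 complete, I7 complete, I8 operands ready
t=25  R1←I6, R5←I7
t=27  I8 complete
t=28  R0←I8

cycle = 28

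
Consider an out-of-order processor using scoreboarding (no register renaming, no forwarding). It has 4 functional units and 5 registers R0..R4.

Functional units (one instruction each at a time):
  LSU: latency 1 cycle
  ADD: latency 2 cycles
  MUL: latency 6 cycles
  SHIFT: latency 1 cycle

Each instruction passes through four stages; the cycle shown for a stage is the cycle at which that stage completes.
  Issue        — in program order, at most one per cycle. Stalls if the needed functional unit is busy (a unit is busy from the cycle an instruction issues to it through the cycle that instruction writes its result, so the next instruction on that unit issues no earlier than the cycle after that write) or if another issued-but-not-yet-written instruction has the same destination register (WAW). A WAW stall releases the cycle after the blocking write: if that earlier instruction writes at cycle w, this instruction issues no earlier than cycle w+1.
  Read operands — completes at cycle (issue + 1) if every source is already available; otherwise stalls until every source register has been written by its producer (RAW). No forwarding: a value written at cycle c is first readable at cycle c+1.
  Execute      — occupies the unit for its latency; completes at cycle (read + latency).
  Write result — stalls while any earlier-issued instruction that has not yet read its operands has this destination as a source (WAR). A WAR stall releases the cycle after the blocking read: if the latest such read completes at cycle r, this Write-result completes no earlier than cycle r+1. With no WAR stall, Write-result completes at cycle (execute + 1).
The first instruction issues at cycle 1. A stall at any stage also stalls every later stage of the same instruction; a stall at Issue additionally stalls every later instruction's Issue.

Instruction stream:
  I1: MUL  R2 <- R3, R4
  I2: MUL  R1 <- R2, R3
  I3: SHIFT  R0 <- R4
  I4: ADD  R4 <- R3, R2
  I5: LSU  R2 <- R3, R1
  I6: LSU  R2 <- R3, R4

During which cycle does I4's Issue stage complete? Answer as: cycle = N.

cycle = 12

I1: IS=1 RO=2 EX=8 WR=9
I2: IS=10 RO=11 EX=17 WR=18  [struct: MUL busy until I1 writes@9]
I3: IS=11 RO=12 EX=13 WR=14
I4: IS=12 RO=13 EX=15 WR=16
I5: IS=13 RO=19 EX=20 WR=21  [RAW R1: wait I2 write@18]
I6: IS=22 RO=23 EX=24 WR=25  [struct: LSU busy until I5 writes@21]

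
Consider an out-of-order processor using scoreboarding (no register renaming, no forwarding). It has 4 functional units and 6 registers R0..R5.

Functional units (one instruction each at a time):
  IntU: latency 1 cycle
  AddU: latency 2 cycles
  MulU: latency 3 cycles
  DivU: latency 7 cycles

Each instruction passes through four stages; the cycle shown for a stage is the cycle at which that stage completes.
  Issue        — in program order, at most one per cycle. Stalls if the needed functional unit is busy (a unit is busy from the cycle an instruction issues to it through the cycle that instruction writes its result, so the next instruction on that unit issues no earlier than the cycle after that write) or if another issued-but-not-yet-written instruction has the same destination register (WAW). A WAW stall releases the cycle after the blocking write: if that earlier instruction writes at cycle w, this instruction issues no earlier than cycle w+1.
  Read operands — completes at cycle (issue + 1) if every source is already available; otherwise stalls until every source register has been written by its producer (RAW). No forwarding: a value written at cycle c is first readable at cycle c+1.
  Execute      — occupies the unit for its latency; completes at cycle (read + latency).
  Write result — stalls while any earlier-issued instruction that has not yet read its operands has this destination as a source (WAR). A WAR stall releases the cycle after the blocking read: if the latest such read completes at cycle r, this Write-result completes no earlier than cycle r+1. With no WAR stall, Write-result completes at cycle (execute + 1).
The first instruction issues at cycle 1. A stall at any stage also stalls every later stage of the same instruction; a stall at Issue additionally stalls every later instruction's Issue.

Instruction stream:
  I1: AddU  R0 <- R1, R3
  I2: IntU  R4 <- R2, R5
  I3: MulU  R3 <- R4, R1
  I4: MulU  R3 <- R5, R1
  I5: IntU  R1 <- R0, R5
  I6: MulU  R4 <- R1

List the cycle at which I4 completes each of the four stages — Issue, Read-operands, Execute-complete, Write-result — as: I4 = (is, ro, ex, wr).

  I1 | 1 | 2 | 4 | 5
  I2 | 2 | 3 | 4 | 5
  I3 | 3 | 6 | 9 | 10   RAW R4: wait I2 write@5
  I4 | 11 | 12 | 15 | 16   struct: MulU busy until I3 writes@10
  I5 | 12 | 13 | 14 | 15
  I6 | 17 | 18 | 21 | 22   struct: MulU busy until I4 writes@16

I4 = (11, 12, 15, 16)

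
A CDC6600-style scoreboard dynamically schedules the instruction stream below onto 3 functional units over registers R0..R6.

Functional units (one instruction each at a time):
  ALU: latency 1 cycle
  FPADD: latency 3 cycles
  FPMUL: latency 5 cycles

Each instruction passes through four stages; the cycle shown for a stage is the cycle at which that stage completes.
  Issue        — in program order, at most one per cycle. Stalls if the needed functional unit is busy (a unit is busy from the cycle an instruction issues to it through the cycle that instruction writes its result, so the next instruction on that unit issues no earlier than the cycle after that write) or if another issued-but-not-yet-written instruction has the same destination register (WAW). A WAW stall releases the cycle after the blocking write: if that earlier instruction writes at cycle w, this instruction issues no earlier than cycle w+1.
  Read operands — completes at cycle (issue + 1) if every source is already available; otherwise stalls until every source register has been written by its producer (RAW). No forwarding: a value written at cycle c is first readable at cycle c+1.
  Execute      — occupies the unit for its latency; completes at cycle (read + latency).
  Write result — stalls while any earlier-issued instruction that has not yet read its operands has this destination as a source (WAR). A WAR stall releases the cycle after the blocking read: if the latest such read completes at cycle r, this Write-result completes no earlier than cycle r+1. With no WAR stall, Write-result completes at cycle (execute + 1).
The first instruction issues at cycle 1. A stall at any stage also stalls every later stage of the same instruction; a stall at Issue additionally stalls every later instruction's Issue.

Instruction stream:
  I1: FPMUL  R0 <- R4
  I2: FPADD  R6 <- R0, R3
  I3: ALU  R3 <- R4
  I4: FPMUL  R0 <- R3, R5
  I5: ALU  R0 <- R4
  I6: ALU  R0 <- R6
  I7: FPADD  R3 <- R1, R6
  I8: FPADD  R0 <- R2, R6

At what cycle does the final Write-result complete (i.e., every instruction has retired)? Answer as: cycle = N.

[1] I1 dispatched to FPMUL
[2] I1 operands ready | I2 dispatched to FPADD
[3] I3 dispatched to ALU
[4] I3 operands ready
[5] I3 complete
[7] I1 complete
[8] R0←I1
[9] I2 operands ready | I4 dispatched to FPMUL
[10] R3←I3
[11] I4 operands ready
[12] I2 complete
[13] R6←I2
[16] I4 complete
[17] R0←I4
[18] I5 dispatched to ALU
[19] I5 operands ready
[20] I5 complete
[21] R0←I5
[22] I6 dispatched to ALU
[23] I6 operands ready | I7 dispatched to FPADD
[24] I6 complete | I7 operands ready
[25] R0←I6
[27] I7 complete
[28] R3←I7
[29] I8 dispatched to FPADD
[30] I8 operands ready
[33] I8 complete
[34] R0←I8

cycle = 34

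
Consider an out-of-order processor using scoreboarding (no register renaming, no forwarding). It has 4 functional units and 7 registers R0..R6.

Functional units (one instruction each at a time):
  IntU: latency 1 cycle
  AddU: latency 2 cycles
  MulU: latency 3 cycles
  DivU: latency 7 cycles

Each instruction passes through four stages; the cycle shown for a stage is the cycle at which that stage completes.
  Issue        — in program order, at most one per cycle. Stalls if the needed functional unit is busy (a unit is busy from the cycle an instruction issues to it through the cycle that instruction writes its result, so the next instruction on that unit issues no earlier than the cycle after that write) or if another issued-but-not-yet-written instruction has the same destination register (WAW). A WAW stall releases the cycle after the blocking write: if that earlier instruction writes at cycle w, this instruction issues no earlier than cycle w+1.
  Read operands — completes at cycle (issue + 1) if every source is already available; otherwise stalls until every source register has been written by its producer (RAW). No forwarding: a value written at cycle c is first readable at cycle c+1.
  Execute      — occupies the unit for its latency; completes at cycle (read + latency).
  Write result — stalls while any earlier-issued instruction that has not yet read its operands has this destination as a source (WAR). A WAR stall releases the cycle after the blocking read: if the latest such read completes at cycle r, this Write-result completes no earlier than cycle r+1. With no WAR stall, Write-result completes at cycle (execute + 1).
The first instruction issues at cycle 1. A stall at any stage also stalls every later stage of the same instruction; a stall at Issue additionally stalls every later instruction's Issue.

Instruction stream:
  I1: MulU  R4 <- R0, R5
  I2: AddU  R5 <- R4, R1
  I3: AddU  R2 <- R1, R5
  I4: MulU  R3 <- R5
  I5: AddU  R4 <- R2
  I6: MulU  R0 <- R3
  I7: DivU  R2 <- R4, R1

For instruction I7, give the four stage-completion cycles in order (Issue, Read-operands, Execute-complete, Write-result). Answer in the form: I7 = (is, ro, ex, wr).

I7 = (19, 21, 28, 29)

I1  is:1  ro:2  ex:5  wr:6
I2  is:2  ro:7  ex:9  wr:10  — RAW R4: wait I1 write@6
I3  is:11  ro:12  ex:14  wr:15  — struct: AddU busy until I2 writes@10
I4  is:12  ro:13  ex:16  wr:17
I5  is:16  ro:17  ex:19  wr:20  — struct: AddU busy until I3 writes@15
I6  is:18  ro:19  ex:22  wr:23  — struct: MulU busy until I4 writes@17
I7  is:19  ro:21  ex:28  wr:29  — RAW R4: wait I5 write@20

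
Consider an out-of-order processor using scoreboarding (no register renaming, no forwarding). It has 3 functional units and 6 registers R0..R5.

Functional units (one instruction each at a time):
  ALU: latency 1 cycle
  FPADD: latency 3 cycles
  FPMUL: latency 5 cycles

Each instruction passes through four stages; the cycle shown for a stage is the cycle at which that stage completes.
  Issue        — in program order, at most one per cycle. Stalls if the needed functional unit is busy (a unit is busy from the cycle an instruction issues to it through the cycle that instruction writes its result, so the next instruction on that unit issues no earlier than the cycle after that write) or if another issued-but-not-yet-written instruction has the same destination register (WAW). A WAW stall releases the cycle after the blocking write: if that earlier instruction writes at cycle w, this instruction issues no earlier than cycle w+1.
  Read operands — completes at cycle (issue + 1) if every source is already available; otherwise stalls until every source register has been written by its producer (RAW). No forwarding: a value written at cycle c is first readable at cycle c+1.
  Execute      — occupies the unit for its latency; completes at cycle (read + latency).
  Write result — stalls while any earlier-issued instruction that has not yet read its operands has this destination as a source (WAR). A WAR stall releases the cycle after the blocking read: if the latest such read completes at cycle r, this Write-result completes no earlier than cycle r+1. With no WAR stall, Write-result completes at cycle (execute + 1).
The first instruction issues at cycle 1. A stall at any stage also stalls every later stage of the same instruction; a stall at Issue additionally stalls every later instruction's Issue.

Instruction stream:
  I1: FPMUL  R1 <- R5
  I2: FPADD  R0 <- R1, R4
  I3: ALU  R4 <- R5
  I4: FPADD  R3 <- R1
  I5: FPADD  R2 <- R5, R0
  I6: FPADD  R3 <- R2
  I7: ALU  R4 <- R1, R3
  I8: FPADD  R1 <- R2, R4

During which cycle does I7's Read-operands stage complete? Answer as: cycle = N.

cycle = 32

  I1 | 1 | 2 | 7 | 8
  I2 | 2 | 9 | 12 | 13   RAW R1: wait I1 write@8
  I3 | 3 | 4 | 5 | 10   WAR R4: wait I2 read@9
  I4 | 14 | 15 | 18 | 19   struct: FPADD busy until I2 writes@13
  I5 | 20 | 21 | 24 | 25   struct: FPADD busy until I4 writes@19
  I6 | 26 | 27 | 30 | 31   struct: FPADD busy until I5 writes@25
  I7 | 27 | 32 | 33 | 34   RAW R3: wait I6 write@31
  I8 | 32 | 35 | 38 | 39   struct: FPADD busy until I6 writes@31 · RAW R4: wait I7 write@34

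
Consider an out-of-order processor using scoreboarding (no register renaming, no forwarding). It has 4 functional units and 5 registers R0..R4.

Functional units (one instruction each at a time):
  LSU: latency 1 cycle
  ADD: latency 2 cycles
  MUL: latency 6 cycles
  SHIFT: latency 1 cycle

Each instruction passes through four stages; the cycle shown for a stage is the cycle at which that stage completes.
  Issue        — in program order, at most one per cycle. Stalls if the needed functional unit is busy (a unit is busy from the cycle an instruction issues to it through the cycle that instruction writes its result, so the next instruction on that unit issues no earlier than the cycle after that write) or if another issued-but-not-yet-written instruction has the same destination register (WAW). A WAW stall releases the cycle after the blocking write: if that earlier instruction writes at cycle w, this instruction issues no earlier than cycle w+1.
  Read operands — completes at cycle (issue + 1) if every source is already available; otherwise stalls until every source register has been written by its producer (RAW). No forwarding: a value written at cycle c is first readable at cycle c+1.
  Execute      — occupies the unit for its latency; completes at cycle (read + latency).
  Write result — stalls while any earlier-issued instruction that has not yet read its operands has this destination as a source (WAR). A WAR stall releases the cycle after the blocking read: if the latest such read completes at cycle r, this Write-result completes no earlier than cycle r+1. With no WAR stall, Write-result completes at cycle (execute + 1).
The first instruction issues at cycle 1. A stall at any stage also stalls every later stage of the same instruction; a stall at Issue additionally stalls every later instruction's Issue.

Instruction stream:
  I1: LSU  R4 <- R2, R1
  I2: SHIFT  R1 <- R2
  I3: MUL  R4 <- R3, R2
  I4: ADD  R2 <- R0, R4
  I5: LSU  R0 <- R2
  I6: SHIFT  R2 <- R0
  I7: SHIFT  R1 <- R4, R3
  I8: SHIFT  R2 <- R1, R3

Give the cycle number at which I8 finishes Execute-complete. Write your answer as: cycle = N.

[1] I1 issues→LSU
[2] I1 reads, I2 issues→SHIFT
[3] I1 exec-done, I2 reads
[4] I1 writes R4, I2 exec-done
[5] I2 writes R1, I3 issues→MUL
[6] I3 reads, I4 issues→ADD
[7] I5 issues→LSU
[12] I3 exec-done
[13] I3 writes R4
[14] I4 reads
[16] I4 exec-done
[17] I4 writes R2
[18] I5 reads, I6 issues→SHIFT
[19] I5 exec-done
[20] I5 writes R0
[21] I6 reads
[22] I6 exec-done
[23] I6 writes R2
[24] I7 issues→SHIFT
[25] I7 reads
[26] I7 exec-done
[27] I7 writes R1
[28] I8 issues→SHIFT
[29] I8 reads
[30] I8 exec-done
[31] I8 writes R2

cycle = 30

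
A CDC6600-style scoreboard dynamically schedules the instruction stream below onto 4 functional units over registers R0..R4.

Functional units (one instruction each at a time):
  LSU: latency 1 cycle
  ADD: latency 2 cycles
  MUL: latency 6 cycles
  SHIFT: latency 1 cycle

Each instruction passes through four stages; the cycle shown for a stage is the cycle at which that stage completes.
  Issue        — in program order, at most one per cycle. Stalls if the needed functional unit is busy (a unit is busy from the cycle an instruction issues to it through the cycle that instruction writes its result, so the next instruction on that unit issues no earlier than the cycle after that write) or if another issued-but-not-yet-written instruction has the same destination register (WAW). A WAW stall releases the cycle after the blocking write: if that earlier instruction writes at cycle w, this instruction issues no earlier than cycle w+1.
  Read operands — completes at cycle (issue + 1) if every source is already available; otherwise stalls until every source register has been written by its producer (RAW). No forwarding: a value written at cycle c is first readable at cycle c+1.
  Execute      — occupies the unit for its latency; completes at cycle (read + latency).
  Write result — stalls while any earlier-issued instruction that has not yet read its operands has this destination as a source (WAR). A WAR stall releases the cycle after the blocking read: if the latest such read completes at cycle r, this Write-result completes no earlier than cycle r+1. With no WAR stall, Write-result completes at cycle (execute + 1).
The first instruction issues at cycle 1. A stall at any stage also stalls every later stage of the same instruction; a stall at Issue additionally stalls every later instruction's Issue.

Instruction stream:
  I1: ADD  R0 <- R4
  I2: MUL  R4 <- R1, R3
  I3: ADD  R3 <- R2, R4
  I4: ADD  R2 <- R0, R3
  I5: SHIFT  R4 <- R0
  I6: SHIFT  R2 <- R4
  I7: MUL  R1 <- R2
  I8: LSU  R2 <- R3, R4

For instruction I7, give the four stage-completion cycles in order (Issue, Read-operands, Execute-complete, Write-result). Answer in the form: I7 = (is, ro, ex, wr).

I7 = (21, 24, 30, 31)

t=1  I1 dispatched to ADD
t=2  I1 operands ready | I2 dispatched to MUL
t=3  I2 operands ready
t=4  I1 complete
t=5  R0←I1
t=6  I3 dispatched to ADD
t=9  I2 complete
t=10  R4←I2
t=11  I3 operands ready
t=13  I3 complete
t=14  R3←I3
t=15  I4 dispatched to ADD
t=16  I4 operands ready | I5 dispatched to SHIFT
t=17  I5 operands ready
t=18  I4 complete | I5 complete
t=19  R2←I4 | R4←I5
t=20  I6 dispatched to SHIFT
t=21  I6 operands ready | I7 dispatched to MUL
t=22  I6 complete
t=23  R2←I6
t=24  I7 operands ready | I8 dispatched to LSU
t=25  I8 operands ready
t=26  I8 complete
t=27  R2←I8
t=30  I7 complete
t=31  R1←I7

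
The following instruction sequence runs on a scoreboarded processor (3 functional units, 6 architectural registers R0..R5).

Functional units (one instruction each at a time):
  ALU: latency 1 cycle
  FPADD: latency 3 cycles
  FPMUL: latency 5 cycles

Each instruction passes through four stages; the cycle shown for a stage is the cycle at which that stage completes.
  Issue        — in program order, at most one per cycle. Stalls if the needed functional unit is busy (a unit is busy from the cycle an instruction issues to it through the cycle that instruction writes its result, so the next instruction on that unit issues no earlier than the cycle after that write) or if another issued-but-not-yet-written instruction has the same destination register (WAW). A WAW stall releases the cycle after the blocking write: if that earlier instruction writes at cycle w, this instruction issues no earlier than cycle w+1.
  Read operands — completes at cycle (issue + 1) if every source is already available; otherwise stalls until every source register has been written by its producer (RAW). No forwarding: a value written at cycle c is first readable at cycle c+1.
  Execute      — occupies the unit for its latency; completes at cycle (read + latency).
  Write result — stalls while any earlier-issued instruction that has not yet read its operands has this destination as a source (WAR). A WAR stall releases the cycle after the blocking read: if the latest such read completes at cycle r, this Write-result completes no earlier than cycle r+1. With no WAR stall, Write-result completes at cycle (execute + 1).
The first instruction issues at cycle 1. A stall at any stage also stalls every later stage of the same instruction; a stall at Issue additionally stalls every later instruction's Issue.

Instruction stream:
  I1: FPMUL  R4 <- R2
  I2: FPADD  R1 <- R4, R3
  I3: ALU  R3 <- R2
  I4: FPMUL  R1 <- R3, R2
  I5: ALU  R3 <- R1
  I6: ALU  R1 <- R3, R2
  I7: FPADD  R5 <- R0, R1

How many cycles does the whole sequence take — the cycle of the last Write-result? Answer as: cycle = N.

I1: IS=1 RO=2 EX=7 WR=8
I2: IS=2 RO=9 EX=12 WR=13  [RAW R4: wait I1 write@8]
I3: IS=3 RO=4 EX=5 WR=10  [WAR R3: wait I2 read@9]
I4: IS=14 RO=15 EX=20 WR=21  [WAW R1: wait I2 write@13]
I5: IS=15 RO=22 EX=23 WR=24  [RAW R1: wait I4 write@21]
I6: IS=25 RO=26 EX=27 WR=28  [struct: ALU busy until I5 writes@24]
I7: IS=26 RO=29 EX=32 WR=33  [RAW R1: wait I6 write@28]

cycle = 33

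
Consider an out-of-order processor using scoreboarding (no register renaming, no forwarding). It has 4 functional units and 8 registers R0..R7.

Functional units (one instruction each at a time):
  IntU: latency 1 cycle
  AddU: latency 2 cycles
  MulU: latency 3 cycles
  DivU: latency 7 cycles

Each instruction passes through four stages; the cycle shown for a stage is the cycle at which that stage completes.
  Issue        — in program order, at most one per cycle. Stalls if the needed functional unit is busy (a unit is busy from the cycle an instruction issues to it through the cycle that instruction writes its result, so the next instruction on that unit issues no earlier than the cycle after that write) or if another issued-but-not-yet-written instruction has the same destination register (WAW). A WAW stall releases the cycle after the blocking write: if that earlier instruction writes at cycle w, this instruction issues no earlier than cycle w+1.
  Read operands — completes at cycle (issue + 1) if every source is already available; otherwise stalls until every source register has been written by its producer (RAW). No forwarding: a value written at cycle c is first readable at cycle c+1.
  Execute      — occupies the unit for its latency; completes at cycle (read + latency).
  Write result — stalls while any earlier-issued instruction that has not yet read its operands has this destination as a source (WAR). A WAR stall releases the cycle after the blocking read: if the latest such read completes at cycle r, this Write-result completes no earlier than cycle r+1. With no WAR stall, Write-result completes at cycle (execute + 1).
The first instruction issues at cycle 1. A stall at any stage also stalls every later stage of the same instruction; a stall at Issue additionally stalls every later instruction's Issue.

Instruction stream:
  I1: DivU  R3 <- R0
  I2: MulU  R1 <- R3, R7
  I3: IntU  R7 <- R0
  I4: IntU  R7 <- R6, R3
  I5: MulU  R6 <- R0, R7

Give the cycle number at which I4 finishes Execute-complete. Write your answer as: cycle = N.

[I1] 1/2/9/10
[I2] 2/11/14/15  (RAW R3: wait I1 write@10)
[I3] 3/4/5/12  (WAR R7: wait I2 read@11)
[I4] 13/14/15/16  (struct: IntU busy until I3 writes@12)
[I5] 16/17/20/21  (struct: MulU busy until I2 writes@15)

cycle = 15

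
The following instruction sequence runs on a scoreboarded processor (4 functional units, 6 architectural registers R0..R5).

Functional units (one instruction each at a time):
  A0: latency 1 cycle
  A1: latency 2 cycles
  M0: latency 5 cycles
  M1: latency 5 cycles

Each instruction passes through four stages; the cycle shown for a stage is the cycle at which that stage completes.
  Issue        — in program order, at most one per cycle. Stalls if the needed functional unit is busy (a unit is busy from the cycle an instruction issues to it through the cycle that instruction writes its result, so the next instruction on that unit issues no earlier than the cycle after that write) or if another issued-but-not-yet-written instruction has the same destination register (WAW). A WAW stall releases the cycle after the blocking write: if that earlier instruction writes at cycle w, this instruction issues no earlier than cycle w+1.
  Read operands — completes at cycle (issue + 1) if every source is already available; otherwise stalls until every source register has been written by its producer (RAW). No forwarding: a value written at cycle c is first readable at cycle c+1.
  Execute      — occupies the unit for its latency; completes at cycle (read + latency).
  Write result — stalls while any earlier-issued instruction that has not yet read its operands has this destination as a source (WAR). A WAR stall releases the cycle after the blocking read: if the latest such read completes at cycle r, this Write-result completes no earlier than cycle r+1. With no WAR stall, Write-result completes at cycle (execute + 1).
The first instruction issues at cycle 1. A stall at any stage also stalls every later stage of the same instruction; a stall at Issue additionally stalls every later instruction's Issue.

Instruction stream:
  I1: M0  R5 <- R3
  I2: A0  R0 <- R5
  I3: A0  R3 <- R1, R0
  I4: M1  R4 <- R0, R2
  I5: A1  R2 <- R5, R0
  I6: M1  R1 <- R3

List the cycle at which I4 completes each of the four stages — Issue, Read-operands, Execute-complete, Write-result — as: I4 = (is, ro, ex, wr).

I4 = (13, 14, 19, 20)

t=1  issue I1 (M0)
t=2  I1 read-ops · issue I2 (A0)
t=7  I1 finished on M0
t=8  I1→R5
t=9  I2 read-ops
t=10  I2 finished on A0
t=11  I2→R0
t=12  issue I3 (A0)
t=13  I3 read-ops · issue I4 (M1)
t=14  I3 finished on A0 · I4 read-ops · issue I5 (A1)
t=15  I3→R3 · I5 read-ops
t=17  I5 finished on A1
t=18  I5→R2
t=19  I4 finished on M1
t=20  I4→R4
t=21  issue I6 (M1)
t=22  I6 read-ops
t=27  I6 finished on M1
t=28  I6→R1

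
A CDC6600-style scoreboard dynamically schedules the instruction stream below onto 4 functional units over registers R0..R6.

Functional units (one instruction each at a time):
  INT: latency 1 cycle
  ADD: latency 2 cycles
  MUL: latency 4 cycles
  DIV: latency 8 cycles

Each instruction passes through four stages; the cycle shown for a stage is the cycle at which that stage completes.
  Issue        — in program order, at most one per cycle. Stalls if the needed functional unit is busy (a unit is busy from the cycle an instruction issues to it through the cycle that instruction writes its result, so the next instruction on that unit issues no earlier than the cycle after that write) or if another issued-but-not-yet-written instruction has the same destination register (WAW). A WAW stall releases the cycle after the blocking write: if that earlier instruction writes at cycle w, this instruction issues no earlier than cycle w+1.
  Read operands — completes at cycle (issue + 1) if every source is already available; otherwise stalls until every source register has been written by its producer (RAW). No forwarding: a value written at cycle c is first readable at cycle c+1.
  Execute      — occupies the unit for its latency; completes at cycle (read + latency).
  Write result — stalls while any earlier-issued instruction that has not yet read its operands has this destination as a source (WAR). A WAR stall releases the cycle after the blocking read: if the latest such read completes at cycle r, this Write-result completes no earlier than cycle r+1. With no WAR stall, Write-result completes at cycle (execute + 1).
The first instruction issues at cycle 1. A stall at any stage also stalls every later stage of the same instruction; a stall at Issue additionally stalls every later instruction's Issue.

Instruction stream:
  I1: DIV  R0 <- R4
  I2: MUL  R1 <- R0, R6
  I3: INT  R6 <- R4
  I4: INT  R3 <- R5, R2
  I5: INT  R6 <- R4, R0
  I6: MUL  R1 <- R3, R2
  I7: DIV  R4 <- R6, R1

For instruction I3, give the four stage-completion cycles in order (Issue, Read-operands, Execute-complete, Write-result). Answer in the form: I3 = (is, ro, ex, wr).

1) issue 1, read 2, done 10, write 11
2) issue 2, read 12, done 16, write 17  <RAW R0: wait I1 write@11>
3) issue 3, read 4, done 5, write 13  <WAR R6: wait I2 read@12>
4) issue 14, read 15, done 16, write 17  <struct: INT busy until I3 writes@13>
5) issue 18, read 19, done 20, write 21  <struct: INT busy until I4 writes@17>
6) issue 19, read 20, done 24, write 25
7) issue 20, read 26, done 34, write 35  <RAW R1: wait I6 write@25>

I3 = (3, 4, 5, 13)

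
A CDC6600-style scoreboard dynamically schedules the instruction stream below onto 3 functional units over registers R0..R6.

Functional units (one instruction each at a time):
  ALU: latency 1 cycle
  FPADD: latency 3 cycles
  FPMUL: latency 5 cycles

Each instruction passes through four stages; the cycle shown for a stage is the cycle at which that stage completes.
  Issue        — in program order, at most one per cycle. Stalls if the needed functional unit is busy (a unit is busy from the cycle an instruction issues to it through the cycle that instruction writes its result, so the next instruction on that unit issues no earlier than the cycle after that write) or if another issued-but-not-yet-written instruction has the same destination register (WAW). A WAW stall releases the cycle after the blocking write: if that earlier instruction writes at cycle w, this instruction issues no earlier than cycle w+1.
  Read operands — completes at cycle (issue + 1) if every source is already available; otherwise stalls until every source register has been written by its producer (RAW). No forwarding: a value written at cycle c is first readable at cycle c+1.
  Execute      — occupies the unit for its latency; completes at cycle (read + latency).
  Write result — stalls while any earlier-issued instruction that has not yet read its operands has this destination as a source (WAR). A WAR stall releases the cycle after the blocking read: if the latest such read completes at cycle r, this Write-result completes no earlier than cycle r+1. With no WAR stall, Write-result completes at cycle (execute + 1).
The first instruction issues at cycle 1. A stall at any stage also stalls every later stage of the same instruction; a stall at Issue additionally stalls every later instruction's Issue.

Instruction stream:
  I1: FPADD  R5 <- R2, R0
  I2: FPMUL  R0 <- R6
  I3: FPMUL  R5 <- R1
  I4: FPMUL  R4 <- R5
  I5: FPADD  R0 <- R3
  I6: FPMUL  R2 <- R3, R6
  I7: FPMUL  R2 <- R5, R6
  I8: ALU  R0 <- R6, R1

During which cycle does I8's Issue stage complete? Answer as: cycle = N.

cycle = 35

[I1] 1/2/5/6
[I2] 2/3/8/9
[I3] 10/11/16/17  (struct: FPMUL busy until I2 writes@9)
[I4] 18/19/24/25  (struct: FPMUL busy until I3 writes@17)
[I5] 19/20/23/24
[I6] 26/27/32/33  (struct: FPMUL busy until I4 writes@25)
[I7] 34/35/40/41  (struct: FPMUL busy until I6 writes@33)
[I8] 35/36/37/38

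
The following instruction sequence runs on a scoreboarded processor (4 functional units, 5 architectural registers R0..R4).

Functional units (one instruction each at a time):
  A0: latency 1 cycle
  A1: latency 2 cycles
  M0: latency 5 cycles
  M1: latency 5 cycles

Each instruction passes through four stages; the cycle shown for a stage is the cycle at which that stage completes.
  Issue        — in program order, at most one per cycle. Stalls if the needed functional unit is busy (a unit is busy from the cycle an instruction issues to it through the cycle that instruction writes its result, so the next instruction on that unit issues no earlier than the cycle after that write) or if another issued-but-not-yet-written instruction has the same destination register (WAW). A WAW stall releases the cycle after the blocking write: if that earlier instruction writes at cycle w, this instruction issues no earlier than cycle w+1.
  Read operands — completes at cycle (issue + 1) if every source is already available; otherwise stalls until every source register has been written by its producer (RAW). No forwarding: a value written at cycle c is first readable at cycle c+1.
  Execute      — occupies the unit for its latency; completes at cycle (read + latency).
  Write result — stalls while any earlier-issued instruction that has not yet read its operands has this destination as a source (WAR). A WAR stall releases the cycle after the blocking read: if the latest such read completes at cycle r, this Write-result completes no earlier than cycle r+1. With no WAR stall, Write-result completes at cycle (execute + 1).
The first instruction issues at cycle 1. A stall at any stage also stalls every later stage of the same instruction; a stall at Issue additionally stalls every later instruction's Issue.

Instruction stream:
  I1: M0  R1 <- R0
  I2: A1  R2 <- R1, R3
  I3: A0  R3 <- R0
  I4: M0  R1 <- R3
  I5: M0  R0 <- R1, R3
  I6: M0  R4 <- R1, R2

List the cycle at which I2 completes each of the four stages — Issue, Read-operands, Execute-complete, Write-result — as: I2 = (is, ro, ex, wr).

I2 = (2, 9, 11, 12)

[1] I1 dispatched to M0
[2] I1 operands ready, I2 dispatched to A1
[3] I3 dispatched to A0
[4] I3 operands ready
[5] I3 complete
[7] I1 complete
[8] R1←I1
[9] I2 operands ready, I4 dispatched to M0
[10] R3←I3
[11] I2 complete, I4 operands ready
[12] R2←I2
[16] I4 complete
[17] R1←I4
[18] I5 dispatched to M0
[19] I5 operands ready
[24] I5 complete
[25] R0←I5
[26] I6 dispatched to M0
[27] I6 operands ready
[32] I6 complete
[33] R4←I6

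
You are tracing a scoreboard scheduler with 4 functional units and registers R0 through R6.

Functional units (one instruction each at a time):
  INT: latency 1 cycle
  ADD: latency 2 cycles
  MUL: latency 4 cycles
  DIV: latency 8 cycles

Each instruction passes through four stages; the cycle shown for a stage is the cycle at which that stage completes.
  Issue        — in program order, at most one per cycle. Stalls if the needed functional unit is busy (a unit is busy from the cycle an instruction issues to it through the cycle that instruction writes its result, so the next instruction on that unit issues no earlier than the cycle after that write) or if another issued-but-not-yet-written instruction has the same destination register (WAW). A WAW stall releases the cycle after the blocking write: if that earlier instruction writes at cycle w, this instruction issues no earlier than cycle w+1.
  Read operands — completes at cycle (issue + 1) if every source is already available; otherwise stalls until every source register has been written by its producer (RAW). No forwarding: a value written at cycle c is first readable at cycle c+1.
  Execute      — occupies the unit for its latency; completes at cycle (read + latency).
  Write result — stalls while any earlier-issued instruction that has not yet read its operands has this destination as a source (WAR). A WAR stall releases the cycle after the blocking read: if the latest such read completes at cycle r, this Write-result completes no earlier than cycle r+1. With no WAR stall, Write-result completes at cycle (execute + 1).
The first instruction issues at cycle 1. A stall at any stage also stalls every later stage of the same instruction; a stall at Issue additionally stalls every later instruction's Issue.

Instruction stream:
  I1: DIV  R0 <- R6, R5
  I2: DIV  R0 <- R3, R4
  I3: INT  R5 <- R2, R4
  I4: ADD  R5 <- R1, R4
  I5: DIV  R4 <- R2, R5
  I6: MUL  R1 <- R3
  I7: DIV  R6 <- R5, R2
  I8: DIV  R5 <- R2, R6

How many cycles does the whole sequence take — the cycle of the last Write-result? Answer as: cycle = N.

cycle = 55

  I1 | 1 | 2 | 10 | 11
  I2 | 12 | 13 | 21 | 22   struct: DIV busy until I1 writes@11
  I3 | 13 | 14 | 15 | 16
  I4 | 17 | 18 | 20 | 21   WAW R5: wait I3 write@16
  I5 | 23 | 24 | 32 | 33   struct: DIV busy until I2 writes@22
  I6 | 24 | 25 | 29 | 30
  I7 | 34 | 35 | 43 | 44   struct: DIV busy until I5 writes@33
  I8 | 45 | 46 | 54 | 55   struct: DIV busy until I7 writes@44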